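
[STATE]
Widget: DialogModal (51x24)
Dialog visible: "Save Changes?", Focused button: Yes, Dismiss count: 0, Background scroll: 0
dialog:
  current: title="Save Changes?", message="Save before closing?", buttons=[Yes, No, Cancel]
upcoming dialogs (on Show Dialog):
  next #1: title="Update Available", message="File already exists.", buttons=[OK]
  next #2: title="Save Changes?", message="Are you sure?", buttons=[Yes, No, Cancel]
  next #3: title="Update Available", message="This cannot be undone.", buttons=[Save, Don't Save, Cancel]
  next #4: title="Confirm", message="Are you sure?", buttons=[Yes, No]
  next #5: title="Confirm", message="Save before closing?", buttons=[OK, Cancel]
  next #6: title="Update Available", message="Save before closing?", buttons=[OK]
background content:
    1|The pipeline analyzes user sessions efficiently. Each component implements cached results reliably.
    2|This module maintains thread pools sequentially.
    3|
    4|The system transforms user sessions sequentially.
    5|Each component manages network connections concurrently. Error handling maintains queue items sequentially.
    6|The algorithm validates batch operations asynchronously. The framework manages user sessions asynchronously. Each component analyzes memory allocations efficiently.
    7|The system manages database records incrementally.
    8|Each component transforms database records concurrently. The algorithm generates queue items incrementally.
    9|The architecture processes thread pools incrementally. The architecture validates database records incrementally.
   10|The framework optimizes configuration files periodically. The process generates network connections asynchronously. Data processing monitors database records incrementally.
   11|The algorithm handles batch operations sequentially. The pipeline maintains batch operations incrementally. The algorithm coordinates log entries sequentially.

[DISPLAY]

The pipeline analyzes user sessions efficiently. Ea
This module maintains thread pools sequentially.   
                                                   
The system transforms user sessions sequentially.  
Each component manages network connections concurre
The algorithm validates batch operations asynchrono
The system manages database records incrementally. 
Each component transforms database records concurre
The architecture processes thread pools incremental
The framework┌──────────────────────┐ files periodi
The algorithm│    Save Changes?     │s sequentially
             │ Save before closing? │              
             │ [Yes]  No   Cancel   │              
             └──────────────────────┘              
                                                   
                                                   
                                                   
                                                   
                                                   
                                                   
                                                   
                                                   
                                                   
                                                   


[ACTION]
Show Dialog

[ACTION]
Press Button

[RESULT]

The pipeline analyzes user sessions efficiently. Ea
This module maintains thread pools sequentially.   
                                                   
The system transforms user sessions sequentially.  
Each component manages network connections concurre
The algorithm validates batch operations asynchrono
The system manages database records incrementally. 
Each component transforms database records concurre
The architecture processes thread pools incremental
The framework optimizes configuration files periodi
The algorithm handles batch operations sequentially
                                                   
                                                   
                                                   
                                                   
                                                   
                                                   
                                                   
                                                   
                                                   
                                                   
                                                   
                                                   
                                                   


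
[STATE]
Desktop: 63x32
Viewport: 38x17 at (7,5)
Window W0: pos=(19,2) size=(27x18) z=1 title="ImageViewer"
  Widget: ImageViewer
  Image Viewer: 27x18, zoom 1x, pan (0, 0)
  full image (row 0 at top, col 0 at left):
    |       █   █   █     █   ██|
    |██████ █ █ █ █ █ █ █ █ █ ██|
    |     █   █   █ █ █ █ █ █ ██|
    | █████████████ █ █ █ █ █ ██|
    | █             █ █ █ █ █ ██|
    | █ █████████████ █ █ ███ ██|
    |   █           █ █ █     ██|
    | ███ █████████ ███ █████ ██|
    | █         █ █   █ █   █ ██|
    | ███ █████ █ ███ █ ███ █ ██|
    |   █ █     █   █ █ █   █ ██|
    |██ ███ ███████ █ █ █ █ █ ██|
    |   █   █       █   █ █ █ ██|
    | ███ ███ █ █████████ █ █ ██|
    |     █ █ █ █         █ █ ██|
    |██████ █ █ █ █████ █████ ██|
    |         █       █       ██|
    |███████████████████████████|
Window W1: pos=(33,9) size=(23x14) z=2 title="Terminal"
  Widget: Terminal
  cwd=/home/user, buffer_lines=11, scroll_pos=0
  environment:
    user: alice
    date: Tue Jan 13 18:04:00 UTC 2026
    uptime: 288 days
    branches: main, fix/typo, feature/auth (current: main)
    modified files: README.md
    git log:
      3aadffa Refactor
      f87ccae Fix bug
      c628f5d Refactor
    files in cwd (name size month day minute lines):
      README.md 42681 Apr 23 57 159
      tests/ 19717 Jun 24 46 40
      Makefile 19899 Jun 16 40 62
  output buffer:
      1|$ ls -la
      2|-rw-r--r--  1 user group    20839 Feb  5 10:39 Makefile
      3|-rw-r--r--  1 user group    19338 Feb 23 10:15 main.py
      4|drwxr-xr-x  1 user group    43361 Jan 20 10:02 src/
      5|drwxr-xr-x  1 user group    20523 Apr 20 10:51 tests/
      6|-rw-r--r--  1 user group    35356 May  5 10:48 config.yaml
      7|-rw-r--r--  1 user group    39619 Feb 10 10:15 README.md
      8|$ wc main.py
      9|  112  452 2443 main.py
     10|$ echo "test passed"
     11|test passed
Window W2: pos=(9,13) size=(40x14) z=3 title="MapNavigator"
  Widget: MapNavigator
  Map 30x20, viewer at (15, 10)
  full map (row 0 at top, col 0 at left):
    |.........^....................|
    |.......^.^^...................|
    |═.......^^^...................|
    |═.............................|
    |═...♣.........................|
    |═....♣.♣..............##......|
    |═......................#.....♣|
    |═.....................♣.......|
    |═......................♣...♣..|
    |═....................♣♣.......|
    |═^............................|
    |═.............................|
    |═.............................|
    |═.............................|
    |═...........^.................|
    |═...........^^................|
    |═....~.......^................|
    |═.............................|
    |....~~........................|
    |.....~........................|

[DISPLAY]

            ┃       █   █   █     █   
            ┃██████ █ █ █ █ █ █ █ █ █ 
            ┃     █   █   █ █ █ █ █ █ 
            ┃ █████████████ █ █ █ █ █ 
            ┃ █           ┏━━━━━━━━━━━
            ┃ █ ██████████┃ Terminal  
            ┃   █         ┠───────────
            ┃ ███ ████████┃$ ls -la   
  ┏━━━━━━━━━━━━━━━━━━━━━━━━━━━━━━━━━━━
  ┃ MapNavigator                      
  ┠───────────────────────────────────
  ┃    ═....♣.♣..............##...... 
  ┃    ═......................#.....♣ 
  ┃    ═.....................♣....... 
  ┃    ═......................♣...♣.. 
  ┃    ═....................♣♣....... 
  ┃    ═^.............@.............. 


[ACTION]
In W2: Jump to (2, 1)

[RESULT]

            ┃       █   █   █     █   
            ┃██████ █ █ █ █ █ █ █ █ █ 
            ┃     █   █   █ █ █ █ █ █ 
            ┃ █████████████ █ █ █ █ █ 
            ┃ █           ┏━━━━━━━━━━━
            ┃ █ ██████████┃ Terminal  
            ┃   █         ┠───────────
            ┃ ███ ████████┃$ ls -la   
  ┏━━━━━━━━━━━━━━━━━━━━━━━━━━━━━━━━━━━
  ┃ MapNavigator                      
  ┠───────────────────────────────────
  ┃                                   
  ┃                                   
  ┃                                   
  ┃                                   
  ┃                 .........^........
  ┃                 ..@....^.^^.......


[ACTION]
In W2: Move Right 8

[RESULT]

            ┃       █   █   █     █   
            ┃██████ █ █ █ █ █ █ █ █ █ 
            ┃     █   █   █ █ █ █ █ █ 
            ┃ █████████████ █ █ █ █ █ 
            ┃ █           ┏━━━━━━━━━━━
            ┃ █ ██████████┃ Terminal  
            ┃   █         ┠───────────
            ┃ ███ ████████┃$ ls -la   
  ┏━━━━━━━━━━━━━━━━━━━━━━━━━━━━━━━━━━━
  ┃ MapNavigator                      
  ┠───────────────────────────────────
  ┃                                   
  ┃                                   
  ┃                                   
  ┃                                   
  ┃         .........^................
  ┃         .......^.^@...............


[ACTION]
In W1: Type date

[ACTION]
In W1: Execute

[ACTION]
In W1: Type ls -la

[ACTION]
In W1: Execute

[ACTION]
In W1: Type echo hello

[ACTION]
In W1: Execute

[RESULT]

            ┃       █   █   █     █   
            ┃██████ █ █ █ █ █ █ █ █ █ 
            ┃     █   █   █ █ █ █ █ █ 
            ┃ █████████████ █ █ █ █ █ 
            ┃ █           ┏━━━━━━━━━━━
            ┃ █ ██████████┃ Terminal  
            ┃   █         ┠───────────
            ┃ ███ ████████┃test passed
  ┏━━━━━━━━━━━━━━━━━━━━━━━━━━━━━━━━━━━
  ┃ MapNavigator                      
  ┠───────────────────────────────────
  ┃                                   
  ┃                                   
  ┃                                   
  ┃                                   
  ┃         .........^................
  ┃         .......^.^@...............


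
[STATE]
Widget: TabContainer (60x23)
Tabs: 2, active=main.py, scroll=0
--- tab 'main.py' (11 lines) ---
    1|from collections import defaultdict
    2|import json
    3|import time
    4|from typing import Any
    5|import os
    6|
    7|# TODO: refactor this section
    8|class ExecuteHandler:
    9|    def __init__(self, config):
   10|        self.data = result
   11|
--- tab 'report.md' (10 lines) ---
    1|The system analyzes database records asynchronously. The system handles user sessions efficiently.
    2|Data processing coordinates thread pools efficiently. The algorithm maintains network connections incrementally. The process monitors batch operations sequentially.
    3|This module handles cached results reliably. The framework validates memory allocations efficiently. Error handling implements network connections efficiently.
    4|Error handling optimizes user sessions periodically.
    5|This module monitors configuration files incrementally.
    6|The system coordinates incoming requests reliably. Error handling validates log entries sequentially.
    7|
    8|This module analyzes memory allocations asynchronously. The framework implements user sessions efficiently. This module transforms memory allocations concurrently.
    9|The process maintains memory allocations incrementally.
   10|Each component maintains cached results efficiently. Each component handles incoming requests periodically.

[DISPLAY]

[main.py]│ report.md                                        
────────────────────────────────────────────────────────────
from collections import defaultdict                         
import json                                                 
import time                                                 
from typing import Any                                      
import os                                                   
                                                            
# TODO: refactor this section                               
class ExecuteHandler:                                       
    def __init__(self, config):                             
        self.data = result                                  
                                                            
                                                            
                                                            
                                                            
                                                            
                                                            
                                                            
                                                            
                                                            
                                                            
                                                            


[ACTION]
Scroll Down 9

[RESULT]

[main.py]│ report.md                                        
────────────────────────────────────────────────────────────
        self.data = result                                  
                                                            
                                                            
                                                            
                                                            
                                                            
                                                            
                                                            
                                                            
                                                            
                                                            
                                                            
                                                            
                                                            
                                                            
                                                            
                                                            
                                                            
                                                            
                                                            
                                                            


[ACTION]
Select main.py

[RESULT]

[main.py]│ report.md                                        
────────────────────────────────────────────────────────────
from collections import defaultdict                         
import json                                                 
import time                                                 
from typing import Any                                      
import os                                                   
                                                            
# TODO: refactor this section                               
class ExecuteHandler:                                       
    def __init__(self, config):                             
        self.data = result                                  
                                                            
                                                            
                                                            
                                                            
                                                            
                                                            
                                                            
                                                            
                                                            
                                                            
                                                            


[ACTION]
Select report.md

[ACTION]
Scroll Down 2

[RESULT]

 main.py │[report.md]                                       
────────────────────────────────────────────────────────────
This module handles cached results reliably. The framework v
Error handling optimizes user sessions periodically.        
This module monitors configuration files incrementally.     
The system coordinates incoming requests reliably. Error han
                                                            
This module analyzes memory allocations asynchronously. The 
The process maintains memory allocations incrementally.     
Each component maintains cached results efficiently. Each co
                                                            
                                                            
                                                            
                                                            
                                                            
                                                            
                                                            
                                                            
                                                            
                                                            
                                                            
                                                            
                                                            


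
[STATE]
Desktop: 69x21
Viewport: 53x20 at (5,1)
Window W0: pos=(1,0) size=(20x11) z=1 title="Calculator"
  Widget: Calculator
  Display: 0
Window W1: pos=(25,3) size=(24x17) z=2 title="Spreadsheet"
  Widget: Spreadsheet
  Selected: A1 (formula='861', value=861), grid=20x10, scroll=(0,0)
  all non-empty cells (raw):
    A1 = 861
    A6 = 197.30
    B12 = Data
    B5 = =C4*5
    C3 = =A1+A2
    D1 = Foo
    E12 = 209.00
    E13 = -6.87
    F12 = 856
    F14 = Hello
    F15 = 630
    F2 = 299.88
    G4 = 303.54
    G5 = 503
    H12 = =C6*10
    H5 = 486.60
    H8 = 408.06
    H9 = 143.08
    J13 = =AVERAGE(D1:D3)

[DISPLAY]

lculator       ┃                                     
───────────────┨                                     
              0┃    ┏━━━━━━━━━━━━━━━━━━━━━━┓         
─┬───┬───┬───┐ ┃    ┃ Spreadsheet          ┃         
 │ 8 │ 9 │ ÷ │ ┃    ┠──────────────────────┨         
─┼───┼───┼───┤ ┃    ┃A1: 861               ┃         
 │ 5 │ 6 │ × │ ┃    ┃       A       B      ┃         
─┼───┼───┼───┤ ┃    ┃----------------------┃         
 │ 2 │ 3 │ - │ ┃    ┃  1    [861]       0  ┃         
━━━━━━━━━━━━━━━┛    ┃  2        0       0  ┃         
                    ┃  3        0       0  ┃         
                    ┃  4        0       0  ┃         
                    ┃  5        0       0  ┃         
                    ┃  6   197.30       0  ┃         
                    ┃  7        0       0  ┃         
                    ┃  8        0       0  ┃         
                    ┃  9        0       0  ┃         
                    ┃ 10        0       0  ┃         
                    ┗━━━━━━━━━━━━━━━━━━━━━━┛         
                                                     


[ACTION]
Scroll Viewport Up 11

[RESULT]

━━━━━━━━━━━━━━━┓                                     
lculator       ┃                                     
───────────────┨                                     
              0┃    ┏━━━━━━━━━━━━━━━━━━━━━━┓         
─┬───┬───┬───┐ ┃    ┃ Spreadsheet          ┃         
 │ 8 │ 9 │ ÷ │ ┃    ┠──────────────────────┨         
─┼───┼───┼───┤ ┃    ┃A1: 861               ┃         
 │ 5 │ 6 │ × │ ┃    ┃       A       B      ┃         
─┼───┼───┼───┤ ┃    ┃----------------------┃         
 │ 2 │ 3 │ - │ ┃    ┃  1    [861]       0  ┃         
━━━━━━━━━━━━━━━┛    ┃  2        0       0  ┃         
                    ┃  3        0       0  ┃         
                    ┃  4        0       0  ┃         
                    ┃  5        0       0  ┃         
                    ┃  6   197.30       0  ┃         
                    ┃  7        0       0  ┃         
                    ┃  8        0       0  ┃         
                    ┃  9        0       0  ┃         
                    ┃ 10        0       0  ┃         
                    ┗━━━━━━━━━━━━━━━━━━━━━━┛         


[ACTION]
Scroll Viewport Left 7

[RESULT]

 ┏━━━━━━━━━━━━━━━━━━┓                                
 ┃ Calculator       ┃                                
 ┠──────────────────┨                                
 ┃                 0┃    ┏━━━━━━━━━━━━━━━━━━━━━━┓    
 ┃┌───┬───┬───┬───┐ ┃    ┃ Spreadsheet          ┃    
 ┃│ 7 │ 8 │ 9 │ ÷ │ ┃    ┠──────────────────────┨    
 ┃├───┼───┼───┼───┤ ┃    ┃A1: 861               ┃    
 ┃│ 4 │ 5 │ 6 │ × │ ┃    ┃       A       B      ┃    
 ┃├───┼───┼───┼───┤ ┃    ┃----------------------┃    
 ┃│ 1 │ 2 │ 3 │ - │ ┃    ┃  1    [861]       0  ┃    
 ┗━━━━━━━━━━━━━━━━━━┛    ┃  2        0       0  ┃    
                         ┃  3        0       0  ┃    
                         ┃  4        0       0  ┃    
                         ┃  5        0       0  ┃    
                         ┃  6   197.30       0  ┃    
                         ┃  7        0       0  ┃    
                         ┃  8        0       0  ┃    
                         ┃  9        0       0  ┃    
                         ┃ 10        0       0  ┃    
                         ┗━━━━━━━━━━━━━━━━━━━━━━┛    


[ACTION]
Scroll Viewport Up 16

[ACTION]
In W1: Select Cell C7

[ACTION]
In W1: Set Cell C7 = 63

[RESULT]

 ┏━━━━━━━━━━━━━━━━━━┓                                
 ┃ Calculator       ┃                                
 ┠──────────────────┨                                
 ┃                 0┃    ┏━━━━━━━━━━━━━━━━━━━━━━┓    
 ┃┌───┬───┬───┬───┐ ┃    ┃ Spreadsheet          ┃    
 ┃│ 7 │ 8 │ 9 │ ÷ │ ┃    ┠──────────────────────┨    
 ┃├───┼───┼───┼───┤ ┃    ┃C7: 63                ┃    
 ┃│ 4 │ 5 │ 6 │ × │ ┃    ┃       A       B      ┃    
 ┃├───┼───┼───┼───┤ ┃    ┃----------------------┃    
 ┃│ 1 │ 2 │ 3 │ - │ ┃    ┃  1      861       0  ┃    
 ┗━━━━━━━━━━━━━━━━━━┛    ┃  2        0       0  ┃    
                         ┃  3        0       0  ┃    
                         ┃  4        0       0  ┃    
                         ┃  5        0       0  ┃    
                         ┃  6   197.30       0  ┃    
                         ┃  7        0       0  ┃    
                         ┃  8        0       0  ┃    
                         ┃  9        0       0  ┃    
                         ┃ 10        0       0  ┃    
                         ┗━━━━━━━━━━━━━━━━━━━━━━┛    


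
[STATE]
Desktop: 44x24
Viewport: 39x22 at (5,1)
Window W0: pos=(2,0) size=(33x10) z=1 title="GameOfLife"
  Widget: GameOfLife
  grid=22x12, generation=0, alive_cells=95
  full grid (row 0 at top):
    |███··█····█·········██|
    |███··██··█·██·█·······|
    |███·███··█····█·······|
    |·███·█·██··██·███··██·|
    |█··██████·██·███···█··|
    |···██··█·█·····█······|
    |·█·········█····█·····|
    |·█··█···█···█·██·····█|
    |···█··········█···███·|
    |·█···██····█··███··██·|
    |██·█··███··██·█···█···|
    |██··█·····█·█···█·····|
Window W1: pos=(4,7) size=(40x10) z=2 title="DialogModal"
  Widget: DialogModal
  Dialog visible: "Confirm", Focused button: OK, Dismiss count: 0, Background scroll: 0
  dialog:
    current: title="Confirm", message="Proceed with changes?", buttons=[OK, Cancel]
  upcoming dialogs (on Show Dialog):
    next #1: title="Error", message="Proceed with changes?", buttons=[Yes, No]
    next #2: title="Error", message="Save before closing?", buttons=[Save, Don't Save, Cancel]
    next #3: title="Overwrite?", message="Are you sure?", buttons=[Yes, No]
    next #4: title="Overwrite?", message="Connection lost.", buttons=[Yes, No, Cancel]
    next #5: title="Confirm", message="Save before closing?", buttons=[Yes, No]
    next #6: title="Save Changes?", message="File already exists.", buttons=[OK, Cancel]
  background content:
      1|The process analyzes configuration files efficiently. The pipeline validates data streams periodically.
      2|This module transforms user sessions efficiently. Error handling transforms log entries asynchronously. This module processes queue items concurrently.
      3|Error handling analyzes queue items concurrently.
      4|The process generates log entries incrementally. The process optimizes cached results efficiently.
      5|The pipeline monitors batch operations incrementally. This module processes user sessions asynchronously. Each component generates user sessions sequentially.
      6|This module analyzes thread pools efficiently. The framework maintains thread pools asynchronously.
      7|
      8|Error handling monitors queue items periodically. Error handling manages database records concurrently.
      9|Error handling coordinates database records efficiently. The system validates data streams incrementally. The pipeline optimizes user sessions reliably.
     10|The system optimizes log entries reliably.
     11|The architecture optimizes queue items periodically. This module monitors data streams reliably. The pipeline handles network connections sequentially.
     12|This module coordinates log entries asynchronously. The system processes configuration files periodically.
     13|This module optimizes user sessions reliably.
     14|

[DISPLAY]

ameOfLife                    ┃         
─────────────────────────────┨         
n: 0                         ┃         
██·█·██··██·███··██·         ┃         
·██████·██·███···█··         ┃         
·██··█·█·····█······         ┃         
━━━━━━━━━━━━━━━━━━━━━━━━━━━━━━━━━━━━━━┓
 DialogModal                          ┃
──────────────────────────────────────┨
The pr┌───────────────────────┐ion fil┃
This m│        Confirm        │sions e┃
Error │ Proceed with changes? │tems co┃
The pr│     [OK]  Cancel      │es incr┃
The pi└───────────────────────┘rations┃
This module analyzes thread pools effi┃
━━━━━━━━━━━━━━━━━━━━━━━━━━━━━━━━━━━━━━┛
                                       
                                       
                                       
                                       
                                       
                                       


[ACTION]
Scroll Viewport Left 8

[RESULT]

  ┃ GameOfLife                    ┃    
  ┠───────────────────────────────┨    
  ┃Gen: 0                         ┃    
  ┃·███·█·██··██·███··██·         ┃    
  ┃█··██████·██·███···█··         ┃    
  ┃···██··█·█·····█······         ┃    
  ┃·┏━━━━━━━━━━━━━━━━━━━━━━━━━━━━━━━━━━
  ┃·┃ DialogModal                      
  ┗━┠──────────────────────────────────
    ┃The pr┌───────────────────────┐ion
    ┃This m│        Confirm        │sio
    ┃Error │ Proceed with changes? │tem
    ┃The pr│     [OK]  Cancel      │es 
    ┃The pi└───────────────────────┘rat
    ┃This module analyzes thread pools 
    ┗━━━━━━━━━━━━━━━━━━━━━━━━━━━━━━━━━━
                                       
                                       
                                       
                                       
                                       
                                       


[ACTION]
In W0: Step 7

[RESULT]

  ┃ GameOfLife                    ┃    
  ┠───────────────────────────────┨    
  ┃Gen: 7                         ┃    
  ┃·········█··██········         ┃    
  ┃········█·██·······█··         ┃    
  ┃█·······████·······█··         ┃    
  ┃·┏━━━━━━━━━━━━━━━━━━━━━━━━━━━━━━━━━━
  ┃·┃ DialogModal                      
  ┗━┠──────────────────────────────────
    ┃The pr┌───────────────────────┐ion
    ┃This m│        Confirm        │sio
    ┃Error │ Proceed with changes? │tem
    ┃The pr│     [OK]  Cancel      │es 
    ┃The pi└───────────────────────┘rat
    ┃This module analyzes thread pools 
    ┗━━━━━━━━━━━━━━━━━━━━━━━━━━━━━━━━━━
                                       
                                       
                                       
                                       
                                       
                                       


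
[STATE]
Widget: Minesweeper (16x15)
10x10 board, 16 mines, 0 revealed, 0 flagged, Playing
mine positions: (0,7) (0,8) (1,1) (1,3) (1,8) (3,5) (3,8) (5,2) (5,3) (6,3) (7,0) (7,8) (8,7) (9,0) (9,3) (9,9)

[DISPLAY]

■■■■■■■■■■      
■■■■■■■■■■      
■■■■■■■■■■      
■■■■■■■■■■      
■■■■■■■■■■      
■■■■■■■■■■      
■■■■■■■■■■      
■■■■■■■■■■      
■■■■■■■■■■      
■■■■■■■■■■      
                
                
                
                
                


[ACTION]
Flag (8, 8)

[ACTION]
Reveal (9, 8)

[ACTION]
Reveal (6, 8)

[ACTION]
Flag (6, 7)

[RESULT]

■■■■■■■■■■      
■■■■■■■■■■      
■■■■■■■■■■      
■■■■■■■■■■      
■■■■■■■■■■      
■■■■■■■■■■      
■■■■■■■⚑1■      
■■■■■■■■■■      
■■■■■■■■⚑■      
■■■■■■■■2■      
                
                
                
                
                


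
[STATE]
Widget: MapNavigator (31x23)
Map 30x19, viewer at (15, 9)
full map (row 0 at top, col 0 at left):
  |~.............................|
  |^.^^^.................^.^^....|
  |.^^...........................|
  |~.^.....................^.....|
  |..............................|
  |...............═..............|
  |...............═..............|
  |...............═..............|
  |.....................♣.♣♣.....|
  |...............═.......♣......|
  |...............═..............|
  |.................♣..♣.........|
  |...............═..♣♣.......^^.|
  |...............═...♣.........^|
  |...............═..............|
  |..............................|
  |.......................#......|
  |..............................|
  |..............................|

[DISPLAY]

                               
                               
~............................. 
^.^^^.................^.^^.... 
.^^........................... 
~.^.....................^..... 
.............................. 
...............═.............. 
...............═.............. 
...............═.............. 
.....................♣.♣♣..... 
...............@.......♣...... 
...............═.............. 
.................♣..♣......... 
...............═..♣♣.......^^. 
...............═...♣.........^ 
...............═.............. 
.............................. 
.......................#...... 
.............................. 
.............................. 
                               
                               


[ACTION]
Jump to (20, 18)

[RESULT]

..........═..............      
................♣.♣♣.....      
..........═.......♣......      
..........═..............      
............♣..♣.........      
..........═..♣♣.......^^.      
..........═...♣.........^      
..........═..............      
.........................      
..................#......      
.........................      
...............@.........      
                               
                               
                               
                               
                               
                               
                               
                               
                               
                               
                               


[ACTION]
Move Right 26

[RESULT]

.═..............               
.......♣.♣♣.....               
.═.......♣......               
.═..............               
...♣..♣.........               
.═..♣♣.......^^.               
.═...♣.........^               
.═..............               
................               
.........#......               
................               
...............@               
                               
                               
                               
                               
                               
                               
                               
                               
                               
                               
                               


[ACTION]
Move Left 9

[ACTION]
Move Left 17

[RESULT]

            ...............═...
            ...................
            ...............═...
            ...............═...
            .................♣.
            ...............═..♣
            ...............═...
            ...............═...
            ...................
            ...................
            ...................
            ...@...............
                               
                               
                               
                               
                               
                               
                               
                               
                               
                               
                               


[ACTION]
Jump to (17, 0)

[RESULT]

                               
                               
                               
                               
                               
                               
                               
                               
                               
                               
                               
...............@............   
^^^.................^.^^....   
^...........................   
^.....................^.....   
............................   
.............═..............   
.............═..............   
.............═..............   
...................♣.♣♣.....   
.............═.......♣......   
.............═..............   
...............♣..♣.........   


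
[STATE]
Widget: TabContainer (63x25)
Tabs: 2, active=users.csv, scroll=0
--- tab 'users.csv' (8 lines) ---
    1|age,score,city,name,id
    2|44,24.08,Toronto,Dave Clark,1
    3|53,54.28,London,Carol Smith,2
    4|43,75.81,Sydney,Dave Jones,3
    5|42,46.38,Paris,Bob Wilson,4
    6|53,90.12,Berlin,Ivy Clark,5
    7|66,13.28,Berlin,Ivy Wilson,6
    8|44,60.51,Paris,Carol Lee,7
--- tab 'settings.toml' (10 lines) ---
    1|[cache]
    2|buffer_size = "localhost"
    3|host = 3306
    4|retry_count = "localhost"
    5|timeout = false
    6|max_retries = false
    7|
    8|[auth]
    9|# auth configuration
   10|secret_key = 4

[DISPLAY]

[users.csv]│ settings.toml                                     
───────────────────────────────────────────────────────────────
age,score,city,name,id                                         
44,24.08,Toronto,Dave Clark,1                                  
53,54.28,London,Carol Smith,2                                  
43,75.81,Sydney,Dave Jones,3                                   
42,46.38,Paris,Bob Wilson,4                                    
53,90.12,Berlin,Ivy Clark,5                                    
66,13.28,Berlin,Ivy Wilson,6                                   
44,60.51,Paris,Carol Lee,7                                     
                                                               
                                                               
                                                               
                                                               
                                                               
                                                               
                                                               
                                                               
                                                               
                                                               
                                                               
                                                               
                                                               
                                                               
                                                               


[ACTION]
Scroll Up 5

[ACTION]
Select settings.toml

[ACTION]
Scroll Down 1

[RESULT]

 users.csv │[settings.toml]                                    
───────────────────────────────────────────────────────────────
buffer_size = "localhost"                                      
host = 3306                                                    
retry_count = "localhost"                                      
timeout = false                                                
max_retries = false                                            
                                                               
[auth]                                                         
# auth configuration                                           
secret_key = 4                                                 
                                                               
                                                               
                                                               
                                                               
                                                               
                                                               
                                                               
                                                               
                                                               
                                                               
                                                               
                                                               
                                                               
                                                               


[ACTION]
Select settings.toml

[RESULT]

 users.csv │[settings.toml]                                    
───────────────────────────────────────────────────────────────
[cache]                                                        
buffer_size = "localhost"                                      
host = 3306                                                    
retry_count = "localhost"                                      
timeout = false                                                
max_retries = false                                            
                                                               
[auth]                                                         
# auth configuration                                           
secret_key = 4                                                 
                                                               
                                                               
                                                               
                                                               
                                                               
                                                               
                                                               
                                                               
                                                               
                                                               
                                                               
                                                               
                                                               
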